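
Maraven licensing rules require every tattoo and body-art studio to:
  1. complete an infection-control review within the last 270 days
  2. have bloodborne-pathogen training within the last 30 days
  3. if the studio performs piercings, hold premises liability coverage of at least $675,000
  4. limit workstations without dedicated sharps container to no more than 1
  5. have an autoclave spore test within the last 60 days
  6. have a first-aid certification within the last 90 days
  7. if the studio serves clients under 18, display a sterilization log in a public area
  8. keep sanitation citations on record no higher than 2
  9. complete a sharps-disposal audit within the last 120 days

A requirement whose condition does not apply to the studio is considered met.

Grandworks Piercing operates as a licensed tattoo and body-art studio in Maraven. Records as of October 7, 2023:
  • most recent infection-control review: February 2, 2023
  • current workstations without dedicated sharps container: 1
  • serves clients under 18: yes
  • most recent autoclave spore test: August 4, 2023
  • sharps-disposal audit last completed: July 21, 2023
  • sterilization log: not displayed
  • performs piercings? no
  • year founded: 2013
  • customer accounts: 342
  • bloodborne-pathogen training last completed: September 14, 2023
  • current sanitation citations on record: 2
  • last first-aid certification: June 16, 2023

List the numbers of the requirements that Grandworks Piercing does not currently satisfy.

1. infection-control review 247 days ago vs limit 270 → met
2. bloodborne-pathogen training 23 days ago vs limit 30 → met
3. condition 'performs piercings' does not hold → requirement n/a → met
4. workstations without dedicated sharps container 1 ≤ 1 → met
5. autoclave spore test 64 days ago vs limit 60 → not met
6. first-aid certification 113 days ago vs limit 90 → not met
7. condition 'serves clients under 18' holds; sterilization log absent → not met
8. sanitation citations on record 2 ≤ 2 → met
9. sharps-disposal audit 78 days ago vs limit 120 → met
Not met: 5, 6, 7

5, 6, 7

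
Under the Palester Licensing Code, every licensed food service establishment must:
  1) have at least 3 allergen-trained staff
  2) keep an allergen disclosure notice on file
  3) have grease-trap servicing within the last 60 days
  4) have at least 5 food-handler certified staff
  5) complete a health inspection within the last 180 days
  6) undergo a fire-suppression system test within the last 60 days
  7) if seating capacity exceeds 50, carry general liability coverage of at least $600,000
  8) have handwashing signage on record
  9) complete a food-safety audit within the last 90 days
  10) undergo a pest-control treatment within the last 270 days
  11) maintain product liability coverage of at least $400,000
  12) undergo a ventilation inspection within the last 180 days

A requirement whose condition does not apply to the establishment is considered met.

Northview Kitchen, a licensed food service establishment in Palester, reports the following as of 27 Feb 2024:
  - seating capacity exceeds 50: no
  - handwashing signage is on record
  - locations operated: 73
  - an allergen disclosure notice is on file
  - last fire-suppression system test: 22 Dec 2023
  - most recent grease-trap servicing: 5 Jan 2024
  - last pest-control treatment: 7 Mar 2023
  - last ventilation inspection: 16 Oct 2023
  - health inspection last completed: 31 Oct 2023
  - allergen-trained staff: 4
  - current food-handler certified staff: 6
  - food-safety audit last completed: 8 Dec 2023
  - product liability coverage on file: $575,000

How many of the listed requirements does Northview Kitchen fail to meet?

1. allergen-trained staff 4 ≥ 3 → met
2. allergen disclosure notice present → met
3. grease-trap servicing 53 days ago vs limit 60 → met
4. food-handler certified staff 6 ≥ 5 → met
5. health inspection 119 days ago vs limit 180 → met
6. fire-suppression system test 67 days ago vs limit 60 → not met
7. condition 'seating capacity exceeds 50' does not hold → requirement n/a → met
8. handwashing signage present → met
9. food-safety audit 81 days ago vs limit 90 → met
10. pest-control treatment 357 days ago vs limit 270 → not met
11. product liability coverage $575,000 ≥ $400,000 → met
12. ventilation inspection 134 days ago vs limit 180 → met
Not met: 2 of 12

2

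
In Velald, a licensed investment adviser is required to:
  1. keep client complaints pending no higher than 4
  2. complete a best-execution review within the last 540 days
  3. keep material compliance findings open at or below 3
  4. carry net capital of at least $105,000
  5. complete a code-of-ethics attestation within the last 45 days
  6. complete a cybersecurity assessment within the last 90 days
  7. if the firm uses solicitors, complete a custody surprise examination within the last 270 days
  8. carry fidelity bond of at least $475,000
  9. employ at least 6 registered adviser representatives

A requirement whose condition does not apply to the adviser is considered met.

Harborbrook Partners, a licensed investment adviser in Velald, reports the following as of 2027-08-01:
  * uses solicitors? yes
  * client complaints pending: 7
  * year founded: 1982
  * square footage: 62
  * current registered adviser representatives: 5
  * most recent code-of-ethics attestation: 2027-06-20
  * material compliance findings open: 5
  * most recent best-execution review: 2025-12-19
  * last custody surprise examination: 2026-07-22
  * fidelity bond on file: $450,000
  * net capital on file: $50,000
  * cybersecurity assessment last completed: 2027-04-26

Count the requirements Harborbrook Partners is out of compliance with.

1. client complaints pending 7 > 4 → not met
2. best-execution review 590 days ago vs limit 540 → not met
3. material compliance findings open 5 > 3 → not met
4. net capital $50,000 < $105,000 → not met
5. code-of-ethics attestation 42 days ago vs limit 45 → met
6. cybersecurity assessment 97 days ago vs limit 90 → not met
7. condition 'uses solicitors' holds; custody surprise examination 375 days ago vs limit 270 → not met
8. fidelity bond $450,000 < $475,000 → not met
9. registered adviser representatives 5 < 6 → not met
Not met: 8 of 9

8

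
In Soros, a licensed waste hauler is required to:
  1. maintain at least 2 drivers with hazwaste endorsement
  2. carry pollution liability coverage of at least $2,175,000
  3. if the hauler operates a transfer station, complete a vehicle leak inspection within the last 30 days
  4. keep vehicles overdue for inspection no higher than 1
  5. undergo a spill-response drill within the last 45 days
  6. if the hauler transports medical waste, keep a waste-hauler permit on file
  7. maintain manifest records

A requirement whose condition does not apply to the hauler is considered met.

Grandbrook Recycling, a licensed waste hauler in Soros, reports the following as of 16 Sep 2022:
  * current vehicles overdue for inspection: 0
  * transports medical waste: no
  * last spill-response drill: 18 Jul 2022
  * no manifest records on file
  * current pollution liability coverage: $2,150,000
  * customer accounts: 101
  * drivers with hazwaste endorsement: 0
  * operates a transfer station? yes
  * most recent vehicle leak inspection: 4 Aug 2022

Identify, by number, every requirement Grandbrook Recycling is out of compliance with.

1. drivers with hazwaste endorsement 0 < 2 → not met
2. pollution liability coverage $2,150,000 < $2,175,000 → not met
3. condition 'operates a transfer station' holds; vehicle leak inspection 43 days ago vs limit 30 → not met
4. vehicles overdue for inspection 0 ≤ 1 → met
5. spill-response drill 60 days ago vs limit 45 → not met
6. condition 'transports medical waste' does not hold → requirement n/a → met
7. manifest records absent → not met
Not met: 1, 2, 3, 5, 7

1, 2, 3, 5, 7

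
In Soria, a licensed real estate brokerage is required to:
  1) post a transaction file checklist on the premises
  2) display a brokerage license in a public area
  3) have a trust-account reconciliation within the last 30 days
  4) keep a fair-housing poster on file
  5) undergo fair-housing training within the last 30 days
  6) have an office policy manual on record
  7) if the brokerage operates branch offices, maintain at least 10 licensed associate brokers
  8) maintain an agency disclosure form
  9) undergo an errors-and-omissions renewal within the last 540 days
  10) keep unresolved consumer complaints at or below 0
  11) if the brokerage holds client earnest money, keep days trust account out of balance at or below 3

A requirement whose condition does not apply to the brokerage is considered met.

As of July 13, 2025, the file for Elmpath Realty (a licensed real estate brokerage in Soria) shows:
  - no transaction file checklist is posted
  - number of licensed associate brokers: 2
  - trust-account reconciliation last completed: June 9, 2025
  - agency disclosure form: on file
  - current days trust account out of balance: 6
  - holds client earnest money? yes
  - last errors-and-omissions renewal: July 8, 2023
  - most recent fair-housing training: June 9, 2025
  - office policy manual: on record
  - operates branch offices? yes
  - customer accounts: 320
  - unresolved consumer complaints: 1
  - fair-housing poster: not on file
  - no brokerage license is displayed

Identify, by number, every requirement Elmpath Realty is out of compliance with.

1. transaction file checklist absent → not met
2. brokerage license absent → not met
3. trust-account reconciliation 34 days ago vs limit 30 → not met
4. fair-housing poster absent → not met
5. fair-housing training 34 days ago vs limit 30 → not met
6. office policy manual present → met
7. condition 'operates branch offices' holds; licensed associate brokers 2 < 10 → not met
8. agency disclosure form present → met
9. errors-and-omissions renewal 736 days ago vs limit 540 → not met
10. unresolved consumer complaints 1 > 0 → not met
11. condition 'holds client earnest money' holds; days trust account out of balance 6 > 3 → not met
Not met: 1, 2, 3, 4, 5, 7, 9, 10, 11

1, 2, 3, 4, 5, 7, 9, 10, 11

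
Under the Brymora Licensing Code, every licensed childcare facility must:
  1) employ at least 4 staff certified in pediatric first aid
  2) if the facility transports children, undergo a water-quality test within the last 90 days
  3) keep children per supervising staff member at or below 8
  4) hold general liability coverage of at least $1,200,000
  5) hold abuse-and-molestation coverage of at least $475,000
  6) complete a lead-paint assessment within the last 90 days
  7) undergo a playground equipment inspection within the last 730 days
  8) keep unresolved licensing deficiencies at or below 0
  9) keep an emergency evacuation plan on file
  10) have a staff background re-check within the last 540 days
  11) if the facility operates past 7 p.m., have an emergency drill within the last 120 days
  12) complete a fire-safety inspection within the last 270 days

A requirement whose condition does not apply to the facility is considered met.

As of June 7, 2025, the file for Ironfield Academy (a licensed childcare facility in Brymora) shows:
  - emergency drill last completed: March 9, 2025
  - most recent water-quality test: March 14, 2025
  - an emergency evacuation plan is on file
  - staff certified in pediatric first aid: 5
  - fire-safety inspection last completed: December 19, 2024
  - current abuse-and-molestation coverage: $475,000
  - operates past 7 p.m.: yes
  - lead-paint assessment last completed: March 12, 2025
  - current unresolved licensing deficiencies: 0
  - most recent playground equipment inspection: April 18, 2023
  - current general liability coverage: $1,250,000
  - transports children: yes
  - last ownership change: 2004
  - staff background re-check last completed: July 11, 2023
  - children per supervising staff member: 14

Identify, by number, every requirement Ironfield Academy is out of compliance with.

3, 7, 10

1. staff certified in pediatric first aid 5 ≥ 4 → met
2. condition 'transports children' holds; water-quality test 85 days ago vs limit 90 → met
3. children per supervising staff member 14 > 8 → not met
4. general liability coverage $1,250,000 ≥ $1,200,000 → met
5. abuse-and-molestation coverage $475,000 ≥ $475,000 → met
6. lead-paint assessment 87 days ago vs limit 90 → met
7. playground equipment inspection 781 days ago vs limit 730 → not met
8. unresolved licensing deficiencies 0 ≤ 0 → met
9. emergency evacuation plan present → met
10. staff background re-check 697 days ago vs limit 540 → not met
11. condition 'operates past 7 p.m.' holds; emergency drill 90 days ago vs limit 120 → met
12. fire-safety inspection 170 days ago vs limit 270 → met
Not met: 3, 7, 10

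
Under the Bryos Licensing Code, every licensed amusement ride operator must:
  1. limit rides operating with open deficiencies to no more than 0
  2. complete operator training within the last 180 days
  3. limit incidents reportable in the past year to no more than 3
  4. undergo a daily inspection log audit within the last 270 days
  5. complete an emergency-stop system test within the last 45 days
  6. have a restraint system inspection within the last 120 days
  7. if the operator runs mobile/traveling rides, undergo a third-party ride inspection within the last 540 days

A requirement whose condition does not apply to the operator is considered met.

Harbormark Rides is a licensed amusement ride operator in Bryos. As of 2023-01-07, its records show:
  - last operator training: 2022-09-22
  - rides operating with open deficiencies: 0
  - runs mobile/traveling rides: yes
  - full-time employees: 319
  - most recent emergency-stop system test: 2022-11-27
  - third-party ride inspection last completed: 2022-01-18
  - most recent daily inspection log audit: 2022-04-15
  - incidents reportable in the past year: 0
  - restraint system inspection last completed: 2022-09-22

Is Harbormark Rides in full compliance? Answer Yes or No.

Yes

1. rides operating with open deficiencies 0 ≤ 0 → met
2. operator training 107 days ago vs limit 180 → met
3. incidents reportable in the past year 0 ≤ 3 → met
4. daily inspection log audit 267 days ago vs limit 270 → met
5. emergency-stop system test 41 days ago vs limit 45 → met
6. restraint system inspection 107 days ago vs limit 120 → met
7. condition 'runs mobile/traveling rides' holds; third-party ride inspection 354 days ago vs limit 540 → met
All met.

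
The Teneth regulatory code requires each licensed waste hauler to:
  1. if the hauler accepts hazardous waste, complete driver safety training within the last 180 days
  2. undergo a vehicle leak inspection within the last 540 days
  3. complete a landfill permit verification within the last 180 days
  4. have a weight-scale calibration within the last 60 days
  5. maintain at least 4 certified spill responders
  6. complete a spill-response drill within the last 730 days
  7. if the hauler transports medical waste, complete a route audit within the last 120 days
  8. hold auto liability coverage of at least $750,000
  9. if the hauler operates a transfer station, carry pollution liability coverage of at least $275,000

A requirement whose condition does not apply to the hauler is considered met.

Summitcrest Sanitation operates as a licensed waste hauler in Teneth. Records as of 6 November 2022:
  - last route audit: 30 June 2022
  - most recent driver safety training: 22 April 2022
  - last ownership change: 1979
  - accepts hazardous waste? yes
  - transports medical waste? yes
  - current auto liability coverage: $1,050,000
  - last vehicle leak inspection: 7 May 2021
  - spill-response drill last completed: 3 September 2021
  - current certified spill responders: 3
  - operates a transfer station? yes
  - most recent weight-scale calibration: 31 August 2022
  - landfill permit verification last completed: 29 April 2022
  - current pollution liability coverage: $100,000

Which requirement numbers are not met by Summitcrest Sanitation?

1, 2, 3, 4, 5, 7, 9

1. condition 'accepts hazardous waste' holds; driver safety training 198 days ago vs limit 180 → not met
2. vehicle leak inspection 548 days ago vs limit 540 → not met
3. landfill permit verification 191 days ago vs limit 180 → not met
4. weight-scale calibration 67 days ago vs limit 60 → not met
5. certified spill responders 3 < 4 → not met
6. spill-response drill 429 days ago vs limit 730 → met
7. condition 'transports medical waste' holds; route audit 129 days ago vs limit 120 → not met
8. auto liability coverage $1,050,000 ≥ $750,000 → met
9. condition 'operates a transfer station' holds; pollution liability coverage $100,000 < $275,000 → not met
Not met: 1, 2, 3, 4, 5, 7, 9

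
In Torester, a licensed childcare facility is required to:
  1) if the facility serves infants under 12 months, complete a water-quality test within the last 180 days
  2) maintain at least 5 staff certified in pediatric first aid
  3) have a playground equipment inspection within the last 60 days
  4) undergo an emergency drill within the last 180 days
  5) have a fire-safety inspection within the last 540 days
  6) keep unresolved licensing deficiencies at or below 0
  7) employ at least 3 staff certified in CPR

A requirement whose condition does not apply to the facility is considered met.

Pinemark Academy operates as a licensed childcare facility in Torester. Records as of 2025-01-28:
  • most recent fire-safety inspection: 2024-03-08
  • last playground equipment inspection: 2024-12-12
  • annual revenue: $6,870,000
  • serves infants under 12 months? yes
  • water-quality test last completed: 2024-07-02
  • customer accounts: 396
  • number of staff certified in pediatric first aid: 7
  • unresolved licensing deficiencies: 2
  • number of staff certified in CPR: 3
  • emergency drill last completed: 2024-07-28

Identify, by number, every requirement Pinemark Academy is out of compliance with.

1, 4, 6

1. condition 'serves infants under 12 months' holds; water-quality test 210 days ago vs limit 180 → not met
2. staff certified in pediatric first aid 7 ≥ 5 → met
3. playground equipment inspection 47 days ago vs limit 60 → met
4. emergency drill 184 days ago vs limit 180 → not met
5. fire-safety inspection 326 days ago vs limit 540 → met
6. unresolved licensing deficiencies 2 > 0 → not met
7. staff certified in CPR 3 ≥ 3 → met
Not met: 1, 4, 6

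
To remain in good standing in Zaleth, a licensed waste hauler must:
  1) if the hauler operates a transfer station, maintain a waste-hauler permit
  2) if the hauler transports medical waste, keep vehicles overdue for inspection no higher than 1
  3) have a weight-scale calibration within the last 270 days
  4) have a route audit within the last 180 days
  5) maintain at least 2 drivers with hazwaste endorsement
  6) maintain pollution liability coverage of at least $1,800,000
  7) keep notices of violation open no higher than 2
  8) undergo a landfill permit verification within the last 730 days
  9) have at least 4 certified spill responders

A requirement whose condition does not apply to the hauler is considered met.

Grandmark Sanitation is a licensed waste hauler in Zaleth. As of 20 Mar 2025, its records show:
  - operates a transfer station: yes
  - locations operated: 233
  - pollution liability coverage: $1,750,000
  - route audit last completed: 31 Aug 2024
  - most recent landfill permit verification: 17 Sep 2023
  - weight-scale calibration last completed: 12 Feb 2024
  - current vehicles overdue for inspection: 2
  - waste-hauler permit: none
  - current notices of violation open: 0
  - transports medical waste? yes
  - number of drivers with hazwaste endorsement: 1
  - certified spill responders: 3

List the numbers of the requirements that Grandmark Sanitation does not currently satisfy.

1. condition 'operates a transfer station' holds; waste-hauler permit absent → not met
2. condition 'transports medical waste' holds; vehicles overdue for inspection 2 > 1 → not met
3. weight-scale calibration 402 days ago vs limit 270 → not met
4. route audit 201 days ago vs limit 180 → not met
5. drivers with hazwaste endorsement 1 < 2 → not met
6. pollution liability coverage $1,750,000 < $1,800,000 → not met
7. notices of violation open 0 ≤ 2 → met
8. landfill permit verification 550 days ago vs limit 730 → met
9. certified spill responders 3 < 4 → not met
Not met: 1, 2, 3, 4, 5, 6, 9

1, 2, 3, 4, 5, 6, 9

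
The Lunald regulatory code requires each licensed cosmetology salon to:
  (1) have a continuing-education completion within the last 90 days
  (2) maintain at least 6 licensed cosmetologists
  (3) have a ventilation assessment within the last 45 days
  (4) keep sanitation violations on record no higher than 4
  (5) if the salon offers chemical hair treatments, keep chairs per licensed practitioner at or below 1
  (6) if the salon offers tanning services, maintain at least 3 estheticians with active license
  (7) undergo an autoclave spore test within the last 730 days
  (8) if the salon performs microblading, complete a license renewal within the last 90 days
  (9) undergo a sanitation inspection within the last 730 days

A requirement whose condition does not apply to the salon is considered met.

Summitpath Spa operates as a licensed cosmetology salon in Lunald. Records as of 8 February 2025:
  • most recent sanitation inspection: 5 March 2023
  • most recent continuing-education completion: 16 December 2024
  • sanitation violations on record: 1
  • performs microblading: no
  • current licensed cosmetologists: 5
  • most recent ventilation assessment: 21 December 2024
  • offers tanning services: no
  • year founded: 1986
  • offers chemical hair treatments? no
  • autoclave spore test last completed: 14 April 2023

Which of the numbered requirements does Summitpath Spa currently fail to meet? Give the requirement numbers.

2, 3

1. continuing-education completion 54 days ago vs limit 90 → met
2. licensed cosmetologists 5 < 6 → not met
3. ventilation assessment 49 days ago vs limit 45 → not met
4. sanitation violations on record 1 ≤ 4 → met
5. condition 'offers chemical hair treatments' does not hold → requirement n/a → met
6. condition 'offers tanning services' does not hold → requirement n/a → met
7. autoclave spore test 666 days ago vs limit 730 → met
8. condition 'performs microblading' does not hold → requirement n/a → met
9. sanitation inspection 706 days ago vs limit 730 → met
Not met: 2, 3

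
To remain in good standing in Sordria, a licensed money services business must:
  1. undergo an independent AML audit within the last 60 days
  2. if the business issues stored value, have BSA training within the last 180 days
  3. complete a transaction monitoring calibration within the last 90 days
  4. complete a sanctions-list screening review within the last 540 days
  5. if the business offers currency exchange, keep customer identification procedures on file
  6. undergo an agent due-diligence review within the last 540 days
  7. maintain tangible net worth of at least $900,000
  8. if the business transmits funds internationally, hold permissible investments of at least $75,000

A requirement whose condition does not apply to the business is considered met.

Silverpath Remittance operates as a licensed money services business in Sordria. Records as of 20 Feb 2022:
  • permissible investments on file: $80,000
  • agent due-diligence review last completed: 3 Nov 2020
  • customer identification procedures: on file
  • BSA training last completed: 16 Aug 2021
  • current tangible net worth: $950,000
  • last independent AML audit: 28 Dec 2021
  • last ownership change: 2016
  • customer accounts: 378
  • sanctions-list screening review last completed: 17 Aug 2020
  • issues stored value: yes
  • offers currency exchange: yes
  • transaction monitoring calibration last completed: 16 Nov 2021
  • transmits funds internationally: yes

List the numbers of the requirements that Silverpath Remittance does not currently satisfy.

2, 3, 4

1. independent AML audit 54 days ago vs limit 60 → met
2. condition 'issues stored value' holds; BSA training 188 days ago vs limit 180 → not met
3. transaction monitoring calibration 96 days ago vs limit 90 → not met
4. sanctions-list screening review 552 days ago vs limit 540 → not met
5. condition 'offers currency exchange' holds; customer identification procedures present → met
6. agent due-diligence review 474 days ago vs limit 540 → met
7. tangible net worth $950,000 ≥ $900,000 → met
8. condition 'transmits funds internationally' holds; permissible investments $80,000 ≥ $75,000 → met
Not met: 2, 3, 4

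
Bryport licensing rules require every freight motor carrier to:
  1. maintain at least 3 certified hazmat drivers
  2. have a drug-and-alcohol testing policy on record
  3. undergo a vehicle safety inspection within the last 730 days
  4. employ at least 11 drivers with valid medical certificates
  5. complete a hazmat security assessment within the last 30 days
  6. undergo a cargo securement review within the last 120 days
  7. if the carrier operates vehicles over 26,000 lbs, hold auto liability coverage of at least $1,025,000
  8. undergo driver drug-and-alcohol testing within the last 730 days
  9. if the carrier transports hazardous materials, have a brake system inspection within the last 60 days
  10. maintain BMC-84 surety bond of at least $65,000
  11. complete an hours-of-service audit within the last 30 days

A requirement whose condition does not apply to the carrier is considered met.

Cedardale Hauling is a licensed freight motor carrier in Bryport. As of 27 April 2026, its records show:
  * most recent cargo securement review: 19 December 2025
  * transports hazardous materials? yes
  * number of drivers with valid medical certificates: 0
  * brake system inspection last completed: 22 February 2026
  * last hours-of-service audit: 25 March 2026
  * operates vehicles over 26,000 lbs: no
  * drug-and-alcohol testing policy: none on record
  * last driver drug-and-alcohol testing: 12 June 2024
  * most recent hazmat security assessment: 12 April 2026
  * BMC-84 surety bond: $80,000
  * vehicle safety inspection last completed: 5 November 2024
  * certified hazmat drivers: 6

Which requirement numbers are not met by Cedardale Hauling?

1. certified hazmat drivers 6 ≥ 3 → met
2. drug-and-alcohol testing policy absent → not met
3. vehicle safety inspection 538 days ago vs limit 730 → met
4. drivers with valid medical certificates 0 < 11 → not met
5. hazmat security assessment 15 days ago vs limit 30 → met
6. cargo securement review 129 days ago vs limit 120 → not met
7. condition 'operates vehicles over 26,000 lbs' does not hold → requirement n/a → met
8. driver drug-and-alcohol testing 684 days ago vs limit 730 → met
9. condition 'transports hazardous materials' holds; brake system inspection 64 days ago vs limit 60 → not met
10. BMC-84 surety bond $80,000 ≥ $65,000 → met
11. hours-of-service audit 33 days ago vs limit 30 → not met
Not met: 2, 4, 6, 9, 11

2, 4, 6, 9, 11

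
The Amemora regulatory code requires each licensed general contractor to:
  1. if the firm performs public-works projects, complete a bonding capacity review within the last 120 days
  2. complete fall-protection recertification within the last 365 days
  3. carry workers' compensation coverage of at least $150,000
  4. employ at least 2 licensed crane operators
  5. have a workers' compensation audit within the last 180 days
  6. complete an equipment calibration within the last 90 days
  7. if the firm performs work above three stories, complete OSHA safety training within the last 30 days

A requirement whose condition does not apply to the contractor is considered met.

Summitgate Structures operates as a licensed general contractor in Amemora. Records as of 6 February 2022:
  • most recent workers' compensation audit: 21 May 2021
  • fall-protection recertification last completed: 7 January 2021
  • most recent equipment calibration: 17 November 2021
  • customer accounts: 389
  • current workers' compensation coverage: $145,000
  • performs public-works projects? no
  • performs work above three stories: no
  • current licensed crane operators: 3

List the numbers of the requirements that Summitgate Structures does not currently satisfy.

1. condition 'performs public-works projects' does not hold → requirement n/a → met
2. fall-protection recertification 395 days ago vs limit 365 → not met
3. workers' compensation coverage $145,000 < $150,000 → not met
4. licensed crane operators 3 ≥ 2 → met
5. workers' compensation audit 261 days ago vs limit 180 → not met
6. equipment calibration 81 days ago vs limit 90 → met
7. condition 'performs work above three stories' does not hold → requirement n/a → met
Not met: 2, 3, 5

2, 3, 5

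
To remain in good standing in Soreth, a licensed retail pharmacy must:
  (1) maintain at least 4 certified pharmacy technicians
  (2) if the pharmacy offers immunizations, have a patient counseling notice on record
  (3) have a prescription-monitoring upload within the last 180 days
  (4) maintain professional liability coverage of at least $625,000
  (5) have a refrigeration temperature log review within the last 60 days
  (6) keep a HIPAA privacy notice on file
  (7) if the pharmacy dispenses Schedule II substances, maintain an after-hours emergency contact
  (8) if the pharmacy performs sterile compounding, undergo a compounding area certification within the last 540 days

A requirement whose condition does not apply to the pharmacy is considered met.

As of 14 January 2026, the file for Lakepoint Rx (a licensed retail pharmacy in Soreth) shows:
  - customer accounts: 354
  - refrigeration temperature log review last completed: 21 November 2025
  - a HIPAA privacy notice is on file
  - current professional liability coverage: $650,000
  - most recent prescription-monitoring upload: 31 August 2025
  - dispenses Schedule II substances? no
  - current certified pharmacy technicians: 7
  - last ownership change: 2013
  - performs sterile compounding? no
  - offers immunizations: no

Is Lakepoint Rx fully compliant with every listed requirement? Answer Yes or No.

1. certified pharmacy technicians 7 ≥ 4 → met
2. condition 'offers immunizations' does not hold → requirement n/a → met
3. prescription-monitoring upload 136 days ago vs limit 180 → met
4. professional liability coverage $650,000 ≥ $625,000 → met
5. refrigeration temperature log review 54 days ago vs limit 60 → met
6. HIPAA privacy notice present → met
7. condition 'dispenses Schedule II substances' does not hold → requirement n/a → met
8. condition 'performs sterile compounding' does not hold → requirement n/a → met
All met.

Yes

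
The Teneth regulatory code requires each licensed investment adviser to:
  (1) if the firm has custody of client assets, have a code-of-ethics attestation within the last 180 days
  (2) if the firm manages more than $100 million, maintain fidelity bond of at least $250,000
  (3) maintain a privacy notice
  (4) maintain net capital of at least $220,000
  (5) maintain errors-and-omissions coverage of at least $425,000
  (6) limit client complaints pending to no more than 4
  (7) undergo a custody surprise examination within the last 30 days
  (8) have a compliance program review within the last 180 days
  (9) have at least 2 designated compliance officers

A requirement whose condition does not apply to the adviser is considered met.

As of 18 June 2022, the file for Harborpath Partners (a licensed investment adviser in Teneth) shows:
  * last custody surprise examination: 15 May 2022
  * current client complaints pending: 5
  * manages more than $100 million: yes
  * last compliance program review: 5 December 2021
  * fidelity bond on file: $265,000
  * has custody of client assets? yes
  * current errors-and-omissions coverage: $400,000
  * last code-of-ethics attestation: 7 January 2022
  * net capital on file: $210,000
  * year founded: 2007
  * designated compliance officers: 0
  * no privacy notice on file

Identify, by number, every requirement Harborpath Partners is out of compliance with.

3, 4, 5, 6, 7, 8, 9

1. condition 'has custody of client assets' holds; code-of-ethics attestation 162 days ago vs limit 180 → met
2. condition 'manages more than $100 million' holds; fidelity bond $265,000 ≥ $250,000 → met
3. privacy notice absent → not met
4. net capital $210,000 < $220,000 → not met
5. errors-and-omissions coverage $400,000 < $425,000 → not met
6. client complaints pending 5 > 4 → not met
7. custody surprise examination 34 days ago vs limit 30 → not met
8. compliance program review 195 days ago vs limit 180 → not met
9. designated compliance officers 0 < 2 → not met
Not met: 3, 4, 5, 6, 7, 8, 9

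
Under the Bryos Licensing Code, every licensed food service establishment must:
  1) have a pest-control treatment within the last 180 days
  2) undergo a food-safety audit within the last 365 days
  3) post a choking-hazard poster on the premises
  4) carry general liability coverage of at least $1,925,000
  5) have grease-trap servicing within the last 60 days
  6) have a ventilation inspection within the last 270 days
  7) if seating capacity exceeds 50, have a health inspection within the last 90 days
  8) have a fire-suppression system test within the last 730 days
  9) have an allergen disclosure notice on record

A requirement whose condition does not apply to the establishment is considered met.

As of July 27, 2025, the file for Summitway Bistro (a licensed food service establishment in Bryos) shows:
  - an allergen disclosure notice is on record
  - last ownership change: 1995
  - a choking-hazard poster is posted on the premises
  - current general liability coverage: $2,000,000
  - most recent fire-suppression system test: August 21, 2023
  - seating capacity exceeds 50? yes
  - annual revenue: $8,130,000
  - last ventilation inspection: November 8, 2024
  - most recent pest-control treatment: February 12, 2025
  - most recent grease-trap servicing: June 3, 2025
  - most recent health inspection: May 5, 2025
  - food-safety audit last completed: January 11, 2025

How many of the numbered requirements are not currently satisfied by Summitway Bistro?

0

1. pest-control treatment 165 days ago vs limit 180 → met
2. food-safety audit 197 days ago vs limit 365 → met
3. choking-hazard poster present → met
4. general liability coverage $2,000,000 ≥ $1,925,000 → met
5. grease-trap servicing 54 days ago vs limit 60 → met
6. ventilation inspection 261 days ago vs limit 270 → met
7. condition 'seating capacity exceeds 50' holds; health inspection 83 days ago vs limit 90 → met
8. fire-suppression system test 706 days ago vs limit 730 → met
9. allergen disclosure notice present → met
Not met: 0 of 9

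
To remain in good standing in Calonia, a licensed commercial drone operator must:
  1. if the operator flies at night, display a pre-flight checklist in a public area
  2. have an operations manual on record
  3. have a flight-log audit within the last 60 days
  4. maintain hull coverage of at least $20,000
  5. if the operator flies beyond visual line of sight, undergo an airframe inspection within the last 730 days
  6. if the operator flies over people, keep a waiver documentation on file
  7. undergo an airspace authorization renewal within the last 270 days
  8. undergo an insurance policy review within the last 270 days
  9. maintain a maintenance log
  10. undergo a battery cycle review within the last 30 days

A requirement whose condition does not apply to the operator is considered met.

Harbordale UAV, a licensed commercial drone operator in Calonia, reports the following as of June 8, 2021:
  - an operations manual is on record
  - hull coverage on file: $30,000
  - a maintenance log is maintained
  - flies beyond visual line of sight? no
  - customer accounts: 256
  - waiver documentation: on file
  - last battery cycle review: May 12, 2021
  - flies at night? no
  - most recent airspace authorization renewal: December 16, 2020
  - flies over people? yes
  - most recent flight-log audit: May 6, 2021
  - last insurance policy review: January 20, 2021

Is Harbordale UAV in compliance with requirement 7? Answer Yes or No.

Yes

7. airspace authorization renewal 174 days ago vs limit 270 → met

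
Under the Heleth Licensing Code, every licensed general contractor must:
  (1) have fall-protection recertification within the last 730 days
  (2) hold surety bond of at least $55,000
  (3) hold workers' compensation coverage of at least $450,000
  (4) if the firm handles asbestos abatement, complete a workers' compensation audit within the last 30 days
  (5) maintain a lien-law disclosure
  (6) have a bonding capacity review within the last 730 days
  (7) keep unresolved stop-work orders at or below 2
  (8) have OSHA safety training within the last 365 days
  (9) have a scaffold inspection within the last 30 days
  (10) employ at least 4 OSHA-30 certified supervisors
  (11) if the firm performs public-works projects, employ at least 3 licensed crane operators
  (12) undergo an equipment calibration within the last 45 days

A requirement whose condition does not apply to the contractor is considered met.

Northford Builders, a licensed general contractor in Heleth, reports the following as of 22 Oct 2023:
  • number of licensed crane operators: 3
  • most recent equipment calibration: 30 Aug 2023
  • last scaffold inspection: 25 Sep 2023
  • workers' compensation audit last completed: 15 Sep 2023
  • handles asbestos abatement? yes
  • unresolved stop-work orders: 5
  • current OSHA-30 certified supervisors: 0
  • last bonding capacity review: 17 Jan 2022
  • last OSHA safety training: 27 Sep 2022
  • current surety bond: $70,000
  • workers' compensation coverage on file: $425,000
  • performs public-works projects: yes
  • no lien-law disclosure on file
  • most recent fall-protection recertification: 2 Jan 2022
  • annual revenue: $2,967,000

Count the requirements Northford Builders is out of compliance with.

7

1. fall-protection recertification 658 days ago vs limit 730 → met
2. surety bond $70,000 ≥ $55,000 → met
3. workers' compensation coverage $425,000 < $450,000 → not met
4. condition 'handles asbestos abatement' holds; workers' compensation audit 37 days ago vs limit 30 → not met
5. lien-law disclosure absent → not met
6. bonding capacity review 643 days ago vs limit 730 → met
7. unresolved stop-work orders 5 > 2 → not met
8. OSHA safety training 390 days ago vs limit 365 → not met
9. scaffold inspection 27 days ago vs limit 30 → met
10. OSHA-30 certified supervisors 0 < 4 → not met
11. condition 'performs public-works projects' holds; licensed crane operators 3 ≥ 3 → met
12. equipment calibration 53 days ago vs limit 45 → not met
Not met: 7 of 12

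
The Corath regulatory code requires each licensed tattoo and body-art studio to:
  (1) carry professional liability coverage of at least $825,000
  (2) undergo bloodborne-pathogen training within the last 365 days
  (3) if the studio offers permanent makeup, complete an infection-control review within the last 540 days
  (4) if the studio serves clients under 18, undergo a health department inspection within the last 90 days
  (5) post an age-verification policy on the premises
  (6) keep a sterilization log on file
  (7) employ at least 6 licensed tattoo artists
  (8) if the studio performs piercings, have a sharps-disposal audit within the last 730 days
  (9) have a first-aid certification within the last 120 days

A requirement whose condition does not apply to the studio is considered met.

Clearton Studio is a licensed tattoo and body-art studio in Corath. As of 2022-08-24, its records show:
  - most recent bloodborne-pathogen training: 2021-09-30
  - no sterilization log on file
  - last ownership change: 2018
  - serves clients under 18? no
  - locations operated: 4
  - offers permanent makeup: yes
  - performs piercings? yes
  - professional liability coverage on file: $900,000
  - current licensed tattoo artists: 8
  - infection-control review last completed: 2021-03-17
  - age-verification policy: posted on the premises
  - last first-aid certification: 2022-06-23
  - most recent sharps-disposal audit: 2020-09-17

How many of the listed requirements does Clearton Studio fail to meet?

1

1. professional liability coverage $900,000 ≥ $825,000 → met
2. bloodborne-pathogen training 328 days ago vs limit 365 → met
3. condition 'offers permanent makeup' holds; infection-control review 525 days ago vs limit 540 → met
4. condition 'serves clients under 18' does not hold → requirement n/a → met
5. age-verification policy present → met
6. sterilization log absent → not met
7. licensed tattoo artists 8 ≥ 6 → met
8. condition 'performs piercings' holds; sharps-disposal audit 706 days ago vs limit 730 → met
9. first-aid certification 62 days ago vs limit 120 → met
Not met: 1 of 9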